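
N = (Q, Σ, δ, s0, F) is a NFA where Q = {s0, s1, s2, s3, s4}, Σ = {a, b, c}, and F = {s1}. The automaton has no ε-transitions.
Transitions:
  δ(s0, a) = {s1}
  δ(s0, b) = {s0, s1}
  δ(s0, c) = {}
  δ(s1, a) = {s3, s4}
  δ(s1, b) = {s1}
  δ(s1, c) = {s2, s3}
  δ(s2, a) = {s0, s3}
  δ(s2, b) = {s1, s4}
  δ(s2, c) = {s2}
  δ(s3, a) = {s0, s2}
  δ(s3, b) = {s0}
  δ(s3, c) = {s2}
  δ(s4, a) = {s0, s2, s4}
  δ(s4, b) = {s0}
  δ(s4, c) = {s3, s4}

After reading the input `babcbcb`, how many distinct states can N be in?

Start: {s0}
read b: {s0, s1}
read a: {s1, s3, s4}
read b: {s0, s1}
read c: {s2, s3}
read b: {s0, s1, s4}
read c: {s2, s3, s4}
read b: {s0, s1, s4}
Final reachable set {s0, s1, s4} has 3 states.

3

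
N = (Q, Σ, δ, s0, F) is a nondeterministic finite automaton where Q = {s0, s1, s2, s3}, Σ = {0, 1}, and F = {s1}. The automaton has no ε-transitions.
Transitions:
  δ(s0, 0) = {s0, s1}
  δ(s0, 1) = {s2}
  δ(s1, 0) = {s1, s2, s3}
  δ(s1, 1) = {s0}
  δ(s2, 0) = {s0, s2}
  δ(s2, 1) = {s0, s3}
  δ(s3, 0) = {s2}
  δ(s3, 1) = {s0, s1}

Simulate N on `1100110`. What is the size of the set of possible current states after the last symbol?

4

Start: {s0}
read 1: {s2}
read 1: {s0, s3}
read 0: {s0, s1, s2}
read 0: {s0, s1, s2, s3}
read 1: {s0, s1, s2, s3}
read 1: {s0, s1, s2, s3}
read 0: {s0, s1, s2, s3}
Final reachable set {s0, s1, s2, s3} has 4 states.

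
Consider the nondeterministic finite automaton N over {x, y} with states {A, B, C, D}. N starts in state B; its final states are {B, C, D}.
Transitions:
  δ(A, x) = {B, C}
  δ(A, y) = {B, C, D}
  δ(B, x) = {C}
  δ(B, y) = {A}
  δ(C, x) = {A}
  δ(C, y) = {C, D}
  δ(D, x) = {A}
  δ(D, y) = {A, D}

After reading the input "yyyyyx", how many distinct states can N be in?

3

Start: {B}
read y: {A}
read y: {B, C, D}
read y: {A, C, D}
read y: {A, B, C, D}
read y: {A, B, C, D}
read x: {A, B, C}
Final reachable set {A, B, C} has 3 states.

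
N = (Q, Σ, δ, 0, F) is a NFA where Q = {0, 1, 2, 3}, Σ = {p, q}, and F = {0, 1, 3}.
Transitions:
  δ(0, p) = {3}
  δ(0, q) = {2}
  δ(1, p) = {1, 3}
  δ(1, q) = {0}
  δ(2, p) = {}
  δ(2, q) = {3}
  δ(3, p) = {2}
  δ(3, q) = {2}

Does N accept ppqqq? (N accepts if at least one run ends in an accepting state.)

Start: {0}
read p: {3}
read p: {2}
read q: {3}
read q: {2}
read q: {3}
Reachable ∩ accepting = {3} — nonempty.

accepted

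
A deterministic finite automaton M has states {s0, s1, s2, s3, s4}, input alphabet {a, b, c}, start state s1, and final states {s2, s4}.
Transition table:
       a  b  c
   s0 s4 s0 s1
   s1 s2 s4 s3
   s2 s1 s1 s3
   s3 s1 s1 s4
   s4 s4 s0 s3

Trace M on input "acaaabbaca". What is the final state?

s1

s1 --a--> s2
s2 --c--> s3
s3 --a--> s1
s1 --a--> s2
s2 --a--> s1
s1 --b--> s4
s4 --b--> s0
s0 --a--> s4
s4 --c--> s3
s3 --a--> s1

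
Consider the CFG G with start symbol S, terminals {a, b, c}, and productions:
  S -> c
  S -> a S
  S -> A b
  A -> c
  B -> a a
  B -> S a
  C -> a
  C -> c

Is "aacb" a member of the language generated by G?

S ⇒ aS ⇒ aaS ⇒ aaAb ⇒ aacb

yes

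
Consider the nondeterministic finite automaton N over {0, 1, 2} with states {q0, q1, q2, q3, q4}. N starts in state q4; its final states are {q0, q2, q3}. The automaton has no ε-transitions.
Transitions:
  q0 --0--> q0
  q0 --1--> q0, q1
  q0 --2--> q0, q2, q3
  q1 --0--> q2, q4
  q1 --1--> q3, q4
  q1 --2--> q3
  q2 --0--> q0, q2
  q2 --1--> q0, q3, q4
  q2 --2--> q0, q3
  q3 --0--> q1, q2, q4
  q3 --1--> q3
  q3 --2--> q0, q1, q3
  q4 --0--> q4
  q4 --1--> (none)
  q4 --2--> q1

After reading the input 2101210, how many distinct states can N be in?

4

Start: {q4}
read 2: {q1}
read 1: {q3, q4}
read 0: {q1, q2, q4}
read 1: {q0, q3, q4}
read 2: {q0, q1, q2, q3}
read 1: {q0, q1, q3, q4}
read 0: {q0, q1, q2, q4}
Final reachable set {q0, q1, q2, q4} has 4 states.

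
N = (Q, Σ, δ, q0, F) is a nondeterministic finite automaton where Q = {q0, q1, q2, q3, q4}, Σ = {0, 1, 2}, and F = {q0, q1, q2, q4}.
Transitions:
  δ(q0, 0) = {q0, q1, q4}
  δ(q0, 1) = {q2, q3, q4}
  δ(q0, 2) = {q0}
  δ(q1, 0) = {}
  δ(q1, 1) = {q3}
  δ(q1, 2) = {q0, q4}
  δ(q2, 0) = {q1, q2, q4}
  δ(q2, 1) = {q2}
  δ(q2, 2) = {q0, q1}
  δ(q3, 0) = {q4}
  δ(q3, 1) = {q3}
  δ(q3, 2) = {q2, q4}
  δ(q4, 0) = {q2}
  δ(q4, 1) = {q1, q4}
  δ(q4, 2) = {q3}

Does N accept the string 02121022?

Start: {q0}
read 0: {q0, q1, q4}
read 2: {q0, q3, q4}
read 1: {q1, q2, q3, q4}
read 2: {q0, q1, q2, q3, q4}
read 1: {q1, q2, q3, q4}
read 0: {q1, q2, q4}
read 2: {q0, q1, q3, q4}
read 2: {q0, q2, q3, q4}
Reachable ∩ accepting = {q0, q2, q4} — nonempty.

accepted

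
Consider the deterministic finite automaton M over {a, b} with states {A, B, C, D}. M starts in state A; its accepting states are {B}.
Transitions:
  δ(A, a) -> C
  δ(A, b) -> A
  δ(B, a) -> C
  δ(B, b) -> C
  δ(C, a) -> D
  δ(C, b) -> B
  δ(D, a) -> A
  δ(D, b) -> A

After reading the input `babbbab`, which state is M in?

A --b--> A
A --a--> C
C --b--> B
B --b--> C
C --b--> B
B --a--> C
C --b--> B

B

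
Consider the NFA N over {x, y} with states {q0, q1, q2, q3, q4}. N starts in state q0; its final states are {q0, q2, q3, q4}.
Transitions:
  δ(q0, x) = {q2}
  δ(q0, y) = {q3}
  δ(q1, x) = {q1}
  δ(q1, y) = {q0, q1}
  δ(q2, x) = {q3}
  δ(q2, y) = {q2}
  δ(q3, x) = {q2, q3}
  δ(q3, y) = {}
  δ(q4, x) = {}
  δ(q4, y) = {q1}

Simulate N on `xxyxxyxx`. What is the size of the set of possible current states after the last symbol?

0

Start: {q0}
read x: {q2}
read x: {q3}
read y: {}
The reachable set is empty and stays empty for the remaining 5 symbols.
Final reachable set {} has 0 states.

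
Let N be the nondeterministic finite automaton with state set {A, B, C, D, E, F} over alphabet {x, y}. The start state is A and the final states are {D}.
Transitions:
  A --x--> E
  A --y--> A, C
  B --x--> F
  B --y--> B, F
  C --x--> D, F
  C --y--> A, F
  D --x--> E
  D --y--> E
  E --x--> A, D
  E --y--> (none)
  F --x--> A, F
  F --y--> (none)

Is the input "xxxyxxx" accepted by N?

rejected

Start: {A}
read x: {E}
read x: {A, D}
read x: {E}
read y: {}
The reachable set is empty and stays empty for the remaining 3 symbols.
Reachable ∩ accepting = {} — empty.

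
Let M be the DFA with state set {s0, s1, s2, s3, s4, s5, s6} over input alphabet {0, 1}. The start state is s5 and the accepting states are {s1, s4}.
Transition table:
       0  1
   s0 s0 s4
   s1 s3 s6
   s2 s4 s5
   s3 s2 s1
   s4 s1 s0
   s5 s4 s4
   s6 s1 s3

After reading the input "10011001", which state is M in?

s5 --1--> s4
s4 --0--> s1
s1 --0--> s3
s3 --1--> s1
s1 --1--> s6
s6 --0--> s1
s1 --0--> s3
s3 --1--> s1

s1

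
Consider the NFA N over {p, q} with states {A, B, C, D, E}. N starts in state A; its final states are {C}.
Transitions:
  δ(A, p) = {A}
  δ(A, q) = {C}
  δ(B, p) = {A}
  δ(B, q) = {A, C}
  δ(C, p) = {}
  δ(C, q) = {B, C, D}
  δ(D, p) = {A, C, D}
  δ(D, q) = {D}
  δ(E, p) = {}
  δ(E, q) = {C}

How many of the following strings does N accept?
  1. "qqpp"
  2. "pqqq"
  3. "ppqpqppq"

2

"qqpp": accepted
"pqqq": accepted
"ppqpqppq": rejected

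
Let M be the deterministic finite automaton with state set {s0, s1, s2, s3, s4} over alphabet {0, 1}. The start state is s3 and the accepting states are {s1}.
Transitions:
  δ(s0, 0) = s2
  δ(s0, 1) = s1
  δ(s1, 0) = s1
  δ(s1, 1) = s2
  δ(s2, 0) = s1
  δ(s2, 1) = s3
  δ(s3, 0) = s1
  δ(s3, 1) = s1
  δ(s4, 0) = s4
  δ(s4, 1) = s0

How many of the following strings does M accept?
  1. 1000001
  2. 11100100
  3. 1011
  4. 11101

1000001: rejected
11100100: accepted
1011: rejected
11101: rejected

1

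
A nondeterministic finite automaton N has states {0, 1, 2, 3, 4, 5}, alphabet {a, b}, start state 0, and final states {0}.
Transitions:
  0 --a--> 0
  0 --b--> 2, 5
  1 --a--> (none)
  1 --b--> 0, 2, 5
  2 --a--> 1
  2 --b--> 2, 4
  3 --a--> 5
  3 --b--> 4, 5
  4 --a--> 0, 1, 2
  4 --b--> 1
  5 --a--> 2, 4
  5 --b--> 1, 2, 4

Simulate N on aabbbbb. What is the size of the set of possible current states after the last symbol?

5

Start: {0}
read a: {0}
read a: {0}
read b: {2, 5}
read b: {1, 2, 4}
read b: {0, 1, 2, 4, 5}
read b: {0, 1, 2, 4, 5}
read b: {0, 1, 2, 4, 5}
Final reachable set {0, 1, 2, 4, 5} has 5 states.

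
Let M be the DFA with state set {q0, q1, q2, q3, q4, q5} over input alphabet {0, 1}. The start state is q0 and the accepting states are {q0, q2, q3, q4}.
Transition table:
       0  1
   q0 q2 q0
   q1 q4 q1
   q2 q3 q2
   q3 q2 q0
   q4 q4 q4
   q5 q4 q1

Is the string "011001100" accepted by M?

q0 --0--> q2
q2 --1--> q2
q2 --1--> q2
q2 --0--> q3
q3 --0--> q2
q2 --1--> q2
q2 --1--> q2
q2 --0--> q3
q3 --0--> q2
End in state q2, which is an accepting state.

accepted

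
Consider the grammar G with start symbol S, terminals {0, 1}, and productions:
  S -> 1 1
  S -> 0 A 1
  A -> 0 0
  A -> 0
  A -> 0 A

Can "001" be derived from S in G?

yes

S ⇒ 0A1 ⇒ 001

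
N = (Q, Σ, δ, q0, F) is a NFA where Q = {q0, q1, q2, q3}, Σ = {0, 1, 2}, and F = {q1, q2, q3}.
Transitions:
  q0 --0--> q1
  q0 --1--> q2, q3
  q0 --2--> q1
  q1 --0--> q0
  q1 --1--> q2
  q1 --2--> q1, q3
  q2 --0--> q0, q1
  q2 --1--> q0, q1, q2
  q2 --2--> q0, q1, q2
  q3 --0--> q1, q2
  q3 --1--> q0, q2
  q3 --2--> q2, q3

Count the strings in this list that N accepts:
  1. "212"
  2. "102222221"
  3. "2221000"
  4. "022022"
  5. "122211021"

"212": accepted
"102222221": accepted
"2221000": accepted
"022022": accepted
"122211021": accepted

5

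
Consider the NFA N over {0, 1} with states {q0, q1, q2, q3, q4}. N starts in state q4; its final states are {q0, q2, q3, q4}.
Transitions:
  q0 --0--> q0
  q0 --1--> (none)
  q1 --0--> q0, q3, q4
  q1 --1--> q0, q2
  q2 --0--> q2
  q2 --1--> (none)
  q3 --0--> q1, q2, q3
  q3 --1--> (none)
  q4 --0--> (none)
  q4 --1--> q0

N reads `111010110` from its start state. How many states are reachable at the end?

0

Start: {q4}
read 1: {q0}
read 1: {}
The reachable set is empty and stays empty for the remaining 7 symbols.
Final reachable set {} has 0 states.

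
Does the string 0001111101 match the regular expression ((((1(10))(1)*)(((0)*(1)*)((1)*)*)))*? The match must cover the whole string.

0001111101 cannot be split into zero or more pieces each matching (((1(10))(1)*)(((0)*(1)*)((1)*)*)).

no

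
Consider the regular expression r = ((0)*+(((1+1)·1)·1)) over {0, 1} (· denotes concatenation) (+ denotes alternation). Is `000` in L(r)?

The left alternative (0)* matches 000.

yes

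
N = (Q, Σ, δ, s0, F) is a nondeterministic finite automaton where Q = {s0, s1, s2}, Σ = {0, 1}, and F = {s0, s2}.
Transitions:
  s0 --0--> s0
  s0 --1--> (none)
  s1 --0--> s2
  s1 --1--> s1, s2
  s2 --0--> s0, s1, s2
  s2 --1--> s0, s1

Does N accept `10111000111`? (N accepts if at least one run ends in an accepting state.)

rejected

Start: {s0}
read 1: {}
The reachable set is empty and stays empty for the remaining 10 symbols.
Reachable ∩ accepting = {} — empty.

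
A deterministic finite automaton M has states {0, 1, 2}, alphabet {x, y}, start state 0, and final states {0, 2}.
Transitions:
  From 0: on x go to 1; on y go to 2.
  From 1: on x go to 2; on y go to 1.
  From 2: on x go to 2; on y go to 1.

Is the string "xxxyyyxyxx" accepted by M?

0 --x--> 1
1 --x--> 2
2 --x--> 2
2 --y--> 1
1 --y--> 1
1 --y--> 1
1 --x--> 2
2 --y--> 1
1 --x--> 2
2 --x--> 2
End in state 2, which is an accepting state.

accepted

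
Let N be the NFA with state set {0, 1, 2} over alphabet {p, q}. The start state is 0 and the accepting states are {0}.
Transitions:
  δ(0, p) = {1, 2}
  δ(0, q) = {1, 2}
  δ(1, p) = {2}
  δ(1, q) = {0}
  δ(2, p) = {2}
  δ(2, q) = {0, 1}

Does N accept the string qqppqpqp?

rejected

Start: {0}
read q: {1, 2}
read q: {0, 1}
read p: {1, 2}
read p: {2}
read q: {0, 1}
read p: {1, 2}
read q: {0, 1}
read p: {1, 2}
Reachable ∩ accepting = {} — empty.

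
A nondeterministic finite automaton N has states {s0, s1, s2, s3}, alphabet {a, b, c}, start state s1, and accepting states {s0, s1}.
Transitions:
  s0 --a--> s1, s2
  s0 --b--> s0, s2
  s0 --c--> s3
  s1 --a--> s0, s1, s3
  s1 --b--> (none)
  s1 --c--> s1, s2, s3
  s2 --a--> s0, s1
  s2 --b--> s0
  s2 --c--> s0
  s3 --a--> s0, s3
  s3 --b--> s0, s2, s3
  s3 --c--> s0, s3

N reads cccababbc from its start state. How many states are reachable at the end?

Start: {s1}
read c: {s1, s2, s3}
read c: {s0, s1, s2, s3}
read c: {s0, s1, s2, s3}
read a: {s0, s1, s2, s3}
read b: {s0, s2, s3}
read a: {s0, s1, s2, s3}
read b: {s0, s2, s3}
read b: {s0, s2, s3}
read c: {s0, s3}
Final reachable set {s0, s3} has 2 states.

2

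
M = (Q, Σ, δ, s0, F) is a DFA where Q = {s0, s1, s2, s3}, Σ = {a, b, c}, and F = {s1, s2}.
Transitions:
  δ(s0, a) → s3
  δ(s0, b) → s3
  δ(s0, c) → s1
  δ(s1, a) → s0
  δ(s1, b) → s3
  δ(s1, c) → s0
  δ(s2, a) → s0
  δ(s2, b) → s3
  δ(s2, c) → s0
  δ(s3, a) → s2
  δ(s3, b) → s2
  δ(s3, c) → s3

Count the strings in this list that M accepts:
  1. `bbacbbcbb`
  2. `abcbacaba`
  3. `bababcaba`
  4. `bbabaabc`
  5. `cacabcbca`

`bbacbbcbb`: accepted
`abcbacaba`: rejected
`bababcaba`: accepted
`bbabaabc`: rejected
`cacabcbca`: rejected

2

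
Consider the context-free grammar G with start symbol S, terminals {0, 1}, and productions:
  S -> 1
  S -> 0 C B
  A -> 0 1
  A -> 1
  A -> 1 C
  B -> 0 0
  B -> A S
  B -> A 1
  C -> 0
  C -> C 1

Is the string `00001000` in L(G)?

no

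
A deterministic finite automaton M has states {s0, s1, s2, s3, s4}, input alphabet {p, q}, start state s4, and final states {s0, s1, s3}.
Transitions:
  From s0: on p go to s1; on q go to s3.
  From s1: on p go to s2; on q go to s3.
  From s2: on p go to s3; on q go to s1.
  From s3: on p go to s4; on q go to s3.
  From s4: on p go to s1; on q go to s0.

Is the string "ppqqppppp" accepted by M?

rejected

s4 --p--> s1
s1 --p--> s2
s2 --q--> s1
s1 --q--> s3
s3 --p--> s4
s4 --p--> s1
s1 --p--> s2
s2 --p--> s3
s3 --p--> s4
End in state s4, which is not an accepting state.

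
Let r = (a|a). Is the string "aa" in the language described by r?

Neither a nor a matches aa.

no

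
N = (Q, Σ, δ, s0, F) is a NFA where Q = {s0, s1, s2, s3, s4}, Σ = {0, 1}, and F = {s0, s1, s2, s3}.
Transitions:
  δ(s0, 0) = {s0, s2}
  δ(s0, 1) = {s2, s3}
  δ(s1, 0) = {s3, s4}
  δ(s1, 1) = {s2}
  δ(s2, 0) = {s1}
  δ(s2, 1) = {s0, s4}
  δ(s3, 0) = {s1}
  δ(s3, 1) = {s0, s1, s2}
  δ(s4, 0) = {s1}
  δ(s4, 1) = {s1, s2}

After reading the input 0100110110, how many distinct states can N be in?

Start: {s0}
read 0: {s0, s2}
read 1: {s0, s2, s3, s4}
read 0: {s0, s1, s2}
read 0: {s0, s1, s2, s3, s4}
read 1: {s0, s1, s2, s3, s4}
read 1: {s0, s1, s2, s3, s4}
read 0: {s0, s1, s2, s3, s4}
read 1: {s0, s1, s2, s3, s4}
read 1: {s0, s1, s2, s3, s4}
read 0: {s0, s1, s2, s3, s4}
Final reachable set {s0, s1, s2, s3, s4} has 5 states.

5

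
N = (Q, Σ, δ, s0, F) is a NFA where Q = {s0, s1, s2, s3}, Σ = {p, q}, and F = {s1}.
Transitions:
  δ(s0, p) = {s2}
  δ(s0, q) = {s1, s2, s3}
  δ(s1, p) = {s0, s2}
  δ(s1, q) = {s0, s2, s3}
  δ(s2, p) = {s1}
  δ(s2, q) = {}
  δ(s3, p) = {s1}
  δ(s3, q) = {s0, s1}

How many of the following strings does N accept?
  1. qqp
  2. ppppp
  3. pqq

qqp: accepted
ppppp: accepted
pqq: rejected

2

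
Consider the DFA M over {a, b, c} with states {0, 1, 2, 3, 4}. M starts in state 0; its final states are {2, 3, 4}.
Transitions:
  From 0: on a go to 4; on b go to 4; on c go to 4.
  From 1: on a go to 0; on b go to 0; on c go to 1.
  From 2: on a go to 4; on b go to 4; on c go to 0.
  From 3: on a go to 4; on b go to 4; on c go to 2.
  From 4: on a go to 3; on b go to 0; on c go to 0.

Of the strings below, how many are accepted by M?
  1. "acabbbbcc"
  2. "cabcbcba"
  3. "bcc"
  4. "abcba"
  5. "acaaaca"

5

"acabbbbcc": accepted
"cabcbcba": accepted
"bcc": accepted
"abcba": accepted
"acaaaca": accepted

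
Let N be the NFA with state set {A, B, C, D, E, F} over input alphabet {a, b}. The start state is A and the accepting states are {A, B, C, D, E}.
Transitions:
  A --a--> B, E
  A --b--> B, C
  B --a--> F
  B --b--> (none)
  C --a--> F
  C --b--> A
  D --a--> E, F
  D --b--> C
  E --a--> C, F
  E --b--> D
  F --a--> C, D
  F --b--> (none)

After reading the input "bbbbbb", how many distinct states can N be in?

Start: {A}
read b: {B, C}
read b: {A}
read b: {B, C}
read b: {A}
read b: {B, C}
read b: {A}
Final reachable set {A} has 1 state.

1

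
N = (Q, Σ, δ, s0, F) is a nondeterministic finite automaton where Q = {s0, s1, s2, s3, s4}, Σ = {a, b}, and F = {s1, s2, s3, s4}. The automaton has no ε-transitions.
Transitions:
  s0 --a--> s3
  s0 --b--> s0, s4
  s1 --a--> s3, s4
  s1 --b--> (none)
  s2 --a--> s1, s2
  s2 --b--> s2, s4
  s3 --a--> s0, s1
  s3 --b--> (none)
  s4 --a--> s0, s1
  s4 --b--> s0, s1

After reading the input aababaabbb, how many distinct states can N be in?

Start: {s0}
read a: {s3}
read a: {s0, s1}
read b: {s0, s4}
read a: {s0, s1, s3}
read b: {s0, s4}
read a: {s0, s1, s3}
read a: {s0, s1, s3, s4}
read b: {s0, s1, s4}
read b: {s0, s1, s4}
read b: {s0, s1, s4}
Final reachable set {s0, s1, s4} has 3 states.

3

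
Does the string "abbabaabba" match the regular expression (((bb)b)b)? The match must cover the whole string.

No split of abbabaabba into u·v has ((bb)b) matching u and b matching v.

no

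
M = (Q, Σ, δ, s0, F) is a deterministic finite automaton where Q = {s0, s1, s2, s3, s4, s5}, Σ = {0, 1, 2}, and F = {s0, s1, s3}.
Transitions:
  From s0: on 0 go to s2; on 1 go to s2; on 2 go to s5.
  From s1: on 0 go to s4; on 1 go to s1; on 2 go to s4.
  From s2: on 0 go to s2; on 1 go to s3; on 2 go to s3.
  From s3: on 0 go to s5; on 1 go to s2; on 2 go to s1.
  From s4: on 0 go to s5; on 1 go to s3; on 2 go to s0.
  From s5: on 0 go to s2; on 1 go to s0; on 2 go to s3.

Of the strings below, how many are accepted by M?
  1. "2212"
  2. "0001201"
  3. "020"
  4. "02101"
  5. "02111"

3

"2212": accepted
"0001201": accepted
"020": rejected
"02101": accepted
"02111": rejected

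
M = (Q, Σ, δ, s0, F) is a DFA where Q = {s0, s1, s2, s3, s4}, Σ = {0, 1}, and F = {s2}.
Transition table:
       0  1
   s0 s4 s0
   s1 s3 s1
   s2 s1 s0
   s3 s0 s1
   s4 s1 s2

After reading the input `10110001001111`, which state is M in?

s0

s0 --1--> s0
s0 --0--> s4
s4 --1--> s2
s2 --1--> s0
s0 --0--> s4
s4 --0--> s1
s1 --0--> s3
s3 --1--> s1
s1 --0--> s3
s3 --0--> s0
s0 --1--> s0
s0 --1--> s0
s0 --1--> s0
s0 --1--> s0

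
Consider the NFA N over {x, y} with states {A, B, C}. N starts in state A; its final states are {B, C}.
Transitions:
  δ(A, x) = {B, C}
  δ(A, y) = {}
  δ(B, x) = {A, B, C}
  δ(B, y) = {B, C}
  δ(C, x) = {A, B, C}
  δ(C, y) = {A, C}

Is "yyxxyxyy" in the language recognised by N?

Start: {A}
read y: {}
The reachable set is empty and stays empty for the remaining 7 symbols.
Reachable ∩ accepting = {} — empty.

rejected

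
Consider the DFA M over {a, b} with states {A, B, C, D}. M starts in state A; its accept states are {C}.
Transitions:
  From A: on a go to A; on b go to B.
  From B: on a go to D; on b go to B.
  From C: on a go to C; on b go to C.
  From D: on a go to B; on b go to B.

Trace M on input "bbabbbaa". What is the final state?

B

A --b--> B
B --b--> B
B --a--> D
D --b--> B
B --b--> B
B --b--> B
B --a--> D
D --a--> B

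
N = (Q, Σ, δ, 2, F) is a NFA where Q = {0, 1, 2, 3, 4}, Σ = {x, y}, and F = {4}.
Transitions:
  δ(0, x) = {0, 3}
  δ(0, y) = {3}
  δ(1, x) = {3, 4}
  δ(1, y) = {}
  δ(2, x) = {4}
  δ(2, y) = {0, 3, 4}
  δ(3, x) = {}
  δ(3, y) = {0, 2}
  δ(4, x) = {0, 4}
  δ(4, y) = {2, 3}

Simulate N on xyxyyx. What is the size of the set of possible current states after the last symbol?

Start: {2}
read x: {4}
read y: {2, 3}
read x: {4}
read y: {2, 3}
read y: {0, 2, 3, 4}
read x: {0, 3, 4}
Final reachable set {0, 3, 4} has 3 states.

3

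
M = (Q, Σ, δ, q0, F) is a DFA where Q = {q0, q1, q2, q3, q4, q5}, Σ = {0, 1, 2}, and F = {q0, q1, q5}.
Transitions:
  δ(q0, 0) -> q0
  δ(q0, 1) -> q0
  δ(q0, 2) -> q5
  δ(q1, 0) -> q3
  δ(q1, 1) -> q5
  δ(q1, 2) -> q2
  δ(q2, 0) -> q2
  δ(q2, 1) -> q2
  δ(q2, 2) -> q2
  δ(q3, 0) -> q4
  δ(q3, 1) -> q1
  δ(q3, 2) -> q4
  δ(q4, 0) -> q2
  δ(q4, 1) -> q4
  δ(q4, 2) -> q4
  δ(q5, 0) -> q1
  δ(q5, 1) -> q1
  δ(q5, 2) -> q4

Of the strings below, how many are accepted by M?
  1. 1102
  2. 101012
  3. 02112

1102: accepted
101012: accepted
02112: rejected

2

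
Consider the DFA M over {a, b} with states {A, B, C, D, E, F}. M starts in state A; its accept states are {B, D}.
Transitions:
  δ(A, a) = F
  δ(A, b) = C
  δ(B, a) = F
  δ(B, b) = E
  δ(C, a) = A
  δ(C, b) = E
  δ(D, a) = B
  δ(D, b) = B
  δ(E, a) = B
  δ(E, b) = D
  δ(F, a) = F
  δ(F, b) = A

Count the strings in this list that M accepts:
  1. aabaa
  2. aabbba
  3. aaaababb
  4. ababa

aabaa: rejected
aabbba: accepted
aaaababb: rejected
ababa: rejected

1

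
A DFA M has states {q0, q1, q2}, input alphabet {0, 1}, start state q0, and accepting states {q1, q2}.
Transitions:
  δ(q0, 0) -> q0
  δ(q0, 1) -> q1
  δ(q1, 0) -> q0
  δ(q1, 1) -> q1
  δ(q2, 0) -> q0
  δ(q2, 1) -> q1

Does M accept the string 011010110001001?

q0 --0--> q0
q0 --1--> q1
q1 --1--> q1
q1 --0--> q0
q0 --1--> q1
q1 --0--> q0
q0 --1--> q1
q1 --1--> q1
q1 --0--> q0
q0 --0--> q0
q0 --0--> q0
q0 --1--> q1
q1 --0--> q0
q0 --0--> q0
q0 --1--> q1
End in state q1, which is an accepting state.

accepted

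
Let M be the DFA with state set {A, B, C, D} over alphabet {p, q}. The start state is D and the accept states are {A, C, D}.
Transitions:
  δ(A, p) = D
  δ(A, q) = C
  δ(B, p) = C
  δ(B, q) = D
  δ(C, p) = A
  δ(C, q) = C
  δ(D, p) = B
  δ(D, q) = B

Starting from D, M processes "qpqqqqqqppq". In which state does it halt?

B

D --q--> B
B --p--> C
C --q--> C
C --q--> C
C --q--> C
C --q--> C
C --q--> C
C --q--> C
C --p--> A
A --p--> D
D --q--> B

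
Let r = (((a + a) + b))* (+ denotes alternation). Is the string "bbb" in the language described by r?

Split into 3 pieces b · b · b; each matches ((a+a)+b).

yes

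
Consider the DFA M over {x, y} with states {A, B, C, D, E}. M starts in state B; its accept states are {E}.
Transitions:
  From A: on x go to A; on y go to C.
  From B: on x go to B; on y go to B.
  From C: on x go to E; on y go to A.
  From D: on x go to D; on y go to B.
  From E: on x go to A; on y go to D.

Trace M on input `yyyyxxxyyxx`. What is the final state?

B --y--> B
B --y--> B
B --y--> B
B --y--> B
B --x--> B
B --x--> B
B --x--> B
B --y--> B
B --y--> B
B --x--> B
B --x--> B

B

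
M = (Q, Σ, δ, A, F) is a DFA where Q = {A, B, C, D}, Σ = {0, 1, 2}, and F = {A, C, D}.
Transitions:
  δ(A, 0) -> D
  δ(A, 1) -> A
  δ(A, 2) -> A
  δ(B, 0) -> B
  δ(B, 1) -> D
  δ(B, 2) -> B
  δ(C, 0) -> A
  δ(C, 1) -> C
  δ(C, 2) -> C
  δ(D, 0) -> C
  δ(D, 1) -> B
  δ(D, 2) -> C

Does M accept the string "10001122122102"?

A --1--> A
A --0--> D
D --0--> C
C --0--> A
A --1--> A
A --1--> A
A --2--> A
A --2--> A
A --1--> A
A --2--> A
A --2--> A
A --1--> A
A --0--> D
D --2--> C
End in state C, which is an accepting state.

accepted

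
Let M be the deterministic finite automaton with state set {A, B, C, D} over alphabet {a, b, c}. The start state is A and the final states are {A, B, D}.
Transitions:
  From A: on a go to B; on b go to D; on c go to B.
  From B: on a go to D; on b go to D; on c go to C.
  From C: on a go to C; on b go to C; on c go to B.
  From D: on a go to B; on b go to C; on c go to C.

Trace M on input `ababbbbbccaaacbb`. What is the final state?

A --a--> B
B --b--> D
D --a--> B
B --b--> D
D --b--> C
C --b--> C
C --b--> C
C --b--> C
C --c--> B
B --c--> C
C --a--> C
C --a--> C
C --a--> C
C --c--> B
B --b--> D
D --b--> C

C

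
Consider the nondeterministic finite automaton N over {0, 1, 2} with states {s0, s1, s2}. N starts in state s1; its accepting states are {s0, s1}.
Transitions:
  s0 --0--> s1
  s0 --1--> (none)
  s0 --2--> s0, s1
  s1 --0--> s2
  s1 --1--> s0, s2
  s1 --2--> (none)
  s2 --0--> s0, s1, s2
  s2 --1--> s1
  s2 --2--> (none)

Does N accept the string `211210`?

rejected

Start: {s1}
read 2: {}
The reachable set is empty and stays empty for the remaining 5 symbols.
Reachable ∩ accepting = {} — empty.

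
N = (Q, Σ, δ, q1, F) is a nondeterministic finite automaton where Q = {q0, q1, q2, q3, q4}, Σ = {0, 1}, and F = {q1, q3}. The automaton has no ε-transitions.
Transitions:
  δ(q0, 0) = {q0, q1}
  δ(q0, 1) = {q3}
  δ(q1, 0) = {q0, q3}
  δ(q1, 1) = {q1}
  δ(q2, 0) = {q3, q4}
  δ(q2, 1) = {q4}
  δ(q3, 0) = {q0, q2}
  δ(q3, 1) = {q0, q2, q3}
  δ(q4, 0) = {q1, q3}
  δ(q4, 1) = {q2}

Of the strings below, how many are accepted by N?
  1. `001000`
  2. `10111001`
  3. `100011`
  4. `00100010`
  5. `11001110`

`001000`: accepted
`10111001`: accepted
`100011`: accepted
`00100010`: accepted
`11001110`: accepted

5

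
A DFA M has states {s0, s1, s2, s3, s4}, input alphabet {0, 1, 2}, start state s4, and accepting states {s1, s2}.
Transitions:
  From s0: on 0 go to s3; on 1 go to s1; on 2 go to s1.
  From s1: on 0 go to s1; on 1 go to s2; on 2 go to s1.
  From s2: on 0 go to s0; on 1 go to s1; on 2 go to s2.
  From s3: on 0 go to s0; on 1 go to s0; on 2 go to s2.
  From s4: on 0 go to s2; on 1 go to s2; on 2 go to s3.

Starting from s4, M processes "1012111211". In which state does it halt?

s4 --1--> s2
s2 --0--> s0
s0 --1--> s1
s1 --2--> s1
s1 --1--> s2
s2 --1--> s1
s1 --1--> s2
s2 --2--> s2
s2 --1--> s1
s1 --1--> s2

s2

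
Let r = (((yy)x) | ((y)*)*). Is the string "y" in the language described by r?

yes

The right alternative ((y)*)* matches y.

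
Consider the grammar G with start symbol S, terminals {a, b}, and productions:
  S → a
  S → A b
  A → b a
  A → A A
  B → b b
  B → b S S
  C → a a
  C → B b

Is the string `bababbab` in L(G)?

no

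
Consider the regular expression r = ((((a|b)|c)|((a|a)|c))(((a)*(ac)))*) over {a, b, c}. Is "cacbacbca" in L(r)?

no

No split of cacbacbca into u·v has (((a|b)|c)|((a|a)|c)) matching u and (((a)*(ac)))* matching v.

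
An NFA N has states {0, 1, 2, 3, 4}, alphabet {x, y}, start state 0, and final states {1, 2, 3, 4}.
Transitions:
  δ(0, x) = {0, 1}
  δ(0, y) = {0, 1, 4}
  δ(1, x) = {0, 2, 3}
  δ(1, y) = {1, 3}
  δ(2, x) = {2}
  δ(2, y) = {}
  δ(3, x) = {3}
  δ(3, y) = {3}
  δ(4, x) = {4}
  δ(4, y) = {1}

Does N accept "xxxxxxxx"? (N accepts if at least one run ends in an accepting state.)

Start: {0}
read x: {0, 1}
read x: {0, 1, 2, 3}
read x: {0, 1, 2, 3}
read x: {0, 1, 2, 3}
read x: {0, 1, 2, 3}
read x: {0, 1, 2, 3}
read x: {0, 1, 2, 3}
read x: {0, 1, 2, 3}
Reachable ∩ accepting = {1, 2, 3} — nonempty.

accepted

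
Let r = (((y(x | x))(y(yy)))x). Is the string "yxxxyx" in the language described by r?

no

No split of yxxxyx into u·v has ((y(x|x))(y(yy))) matching u and x matching v.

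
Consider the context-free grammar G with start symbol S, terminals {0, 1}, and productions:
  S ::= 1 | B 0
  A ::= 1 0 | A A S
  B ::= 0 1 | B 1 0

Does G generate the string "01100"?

S ⇒ B0 ⇒ B100 ⇒ 01100

yes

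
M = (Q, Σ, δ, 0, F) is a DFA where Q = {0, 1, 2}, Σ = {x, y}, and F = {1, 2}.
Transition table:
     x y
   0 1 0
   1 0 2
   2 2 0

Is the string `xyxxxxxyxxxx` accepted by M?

0 --x--> 1
1 --y--> 2
2 --x--> 2
2 --x--> 2
2 --x--> 2
2 --x--> 2
2 --x--> 2
2 --y--> 0
0 --x--> 1
1 --x--> 0
0 --x--> 1
1 --x--> 0
End in state 0, which is not an accepting state.

rejected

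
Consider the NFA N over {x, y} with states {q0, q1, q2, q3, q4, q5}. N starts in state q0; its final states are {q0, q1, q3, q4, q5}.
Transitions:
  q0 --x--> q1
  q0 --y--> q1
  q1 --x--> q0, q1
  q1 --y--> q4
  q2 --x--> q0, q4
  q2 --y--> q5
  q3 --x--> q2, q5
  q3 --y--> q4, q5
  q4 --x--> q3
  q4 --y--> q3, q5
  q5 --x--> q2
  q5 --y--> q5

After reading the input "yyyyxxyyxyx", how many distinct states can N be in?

2

Start: {q0}
read y: {q1}
read y: {q4}
read y: {q3, q5}
read y: {q4, q5}
read x: {q2, q3}
read x: {q0, q2, q4, q5}
read y: {q1, q3, q5}
read y: {q4, q5}
read x: {q2, q3}
read y: {q4, q5}
read x: {q2, q3}
Final reachable set {q2, q3} has 2 states.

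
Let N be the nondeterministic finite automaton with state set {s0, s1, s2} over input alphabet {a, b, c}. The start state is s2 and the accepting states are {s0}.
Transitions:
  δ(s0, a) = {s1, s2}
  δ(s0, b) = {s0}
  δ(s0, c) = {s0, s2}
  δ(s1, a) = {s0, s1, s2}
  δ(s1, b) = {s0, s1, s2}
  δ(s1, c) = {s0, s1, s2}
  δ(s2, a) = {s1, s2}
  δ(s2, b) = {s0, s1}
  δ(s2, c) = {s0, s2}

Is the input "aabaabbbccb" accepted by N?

accepted

Start: {s2}
read a: {s1, s2}
read a: {s0, s1, s2}
read b: {s0, s1, s2}
read a: {s0, s1, s2}
read a: {s0, s1, s2}
read b: {s0, s1, s2}
read b: {s0, s1, s2}
read b: {s0, s1, s2}
read c: {s0, s1, s2}
read c: {s0, s1, s2}
read b: {s0, s1, s2}
Reachable ∩ accepting = {s0} — nonempty.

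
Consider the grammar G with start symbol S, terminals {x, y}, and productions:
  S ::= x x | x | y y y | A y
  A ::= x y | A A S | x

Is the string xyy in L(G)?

yes

S ⇒ Ay ⇒ xyy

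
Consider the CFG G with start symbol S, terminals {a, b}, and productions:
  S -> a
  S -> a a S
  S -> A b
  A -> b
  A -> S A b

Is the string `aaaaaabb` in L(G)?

S ⇒ aaS ⇒ aaaaS ⇒ aaaaaaS ⇒ aaaaaaAb ⇒ aaaaaabb

yes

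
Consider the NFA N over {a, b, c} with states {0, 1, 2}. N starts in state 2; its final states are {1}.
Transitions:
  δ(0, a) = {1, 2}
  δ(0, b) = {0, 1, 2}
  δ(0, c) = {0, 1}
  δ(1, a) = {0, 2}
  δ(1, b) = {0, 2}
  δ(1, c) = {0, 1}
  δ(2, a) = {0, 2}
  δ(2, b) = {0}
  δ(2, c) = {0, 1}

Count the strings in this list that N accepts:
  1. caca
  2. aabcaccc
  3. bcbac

caca: accepted
aabcaccc: accepted
bcbac: accepted

3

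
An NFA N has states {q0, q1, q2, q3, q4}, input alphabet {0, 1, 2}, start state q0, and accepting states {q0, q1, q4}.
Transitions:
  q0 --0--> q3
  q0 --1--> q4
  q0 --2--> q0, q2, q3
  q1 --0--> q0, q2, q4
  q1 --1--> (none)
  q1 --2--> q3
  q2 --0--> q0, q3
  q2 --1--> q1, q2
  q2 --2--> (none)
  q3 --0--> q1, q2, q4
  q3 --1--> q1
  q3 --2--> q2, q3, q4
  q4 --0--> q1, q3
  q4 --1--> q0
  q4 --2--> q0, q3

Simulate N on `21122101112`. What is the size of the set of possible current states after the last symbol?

Start: {q0}
read 2: {q0, q2, q3}
read 1: {q1, q2, q4}
read 1: {q0, q1, q2}
read 2: {q0, q2, q3}
read 2: {q0, q2, q3, q4}
read 1: {q0, q1, q2, q4}
read 0: {q0, q1, q2, q3, q4}
read 1: {q0, q1, q2, q4}
read 1: {q0, q1, q2, q4}
read 1: {q0, q1, q2, q4}
read 2: {q0, q2, q3}
Final reachable set {q0, q2, q3} has 3 states.

3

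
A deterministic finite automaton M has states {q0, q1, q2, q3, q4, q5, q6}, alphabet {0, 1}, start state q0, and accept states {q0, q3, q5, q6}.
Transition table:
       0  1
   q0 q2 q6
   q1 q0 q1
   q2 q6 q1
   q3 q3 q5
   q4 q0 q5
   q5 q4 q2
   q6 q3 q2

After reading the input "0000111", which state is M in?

q1

q0 --0--> q2
q2 --0--> q6
q6 --0--> q3
q3 --0--> q3
q3 --1--> q5
q5 --1--> q2
q2 --1--> q1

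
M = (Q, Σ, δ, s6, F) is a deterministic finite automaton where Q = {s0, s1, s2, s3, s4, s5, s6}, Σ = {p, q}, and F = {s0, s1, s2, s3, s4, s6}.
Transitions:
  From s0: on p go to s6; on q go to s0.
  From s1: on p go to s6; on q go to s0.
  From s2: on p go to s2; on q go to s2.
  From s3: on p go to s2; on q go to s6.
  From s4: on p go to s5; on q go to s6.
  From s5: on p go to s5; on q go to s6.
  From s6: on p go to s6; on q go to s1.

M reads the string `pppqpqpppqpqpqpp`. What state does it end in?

s6 --p--> s6
s6 --p--> s6
s6 --p--> s6
s6 --q--> s1
s1 --p--> s6
s6 --q--> s1
s1 --p--> s6
s6 --p--> s6
s6 --p--> s6
s6 --q--> s1
s1 --p--> s6
s6 --q--> s1
s1 --p--> s6
s6 --q--> s1
s1 --p--> s6
s6 --p--> s6

s6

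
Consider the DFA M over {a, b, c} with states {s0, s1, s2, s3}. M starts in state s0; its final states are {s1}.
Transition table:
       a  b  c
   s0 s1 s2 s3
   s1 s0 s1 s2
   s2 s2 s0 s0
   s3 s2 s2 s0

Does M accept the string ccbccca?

s0 --c--> s3
s3 --c--> s0
s0 --b--> s2
s2 --c--> s0
s0 --c--> s3
s3 --c--> s0
s0 --a--> s1
End in state s1, which is an accepting state.

accepted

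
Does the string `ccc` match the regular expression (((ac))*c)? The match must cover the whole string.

No split of ccc into u·v has ((ac))* matching u and c matching v.

no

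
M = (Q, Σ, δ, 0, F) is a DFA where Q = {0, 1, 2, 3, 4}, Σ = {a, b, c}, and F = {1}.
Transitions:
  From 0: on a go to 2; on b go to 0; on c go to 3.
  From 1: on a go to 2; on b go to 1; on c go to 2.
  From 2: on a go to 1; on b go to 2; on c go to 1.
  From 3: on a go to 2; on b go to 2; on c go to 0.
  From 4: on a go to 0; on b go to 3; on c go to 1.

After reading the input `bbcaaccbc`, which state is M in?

0 --b--> 0
0 --b--> 0
0 --c--> 3
3 --a--> 2
2 --a--> 1
1 --c--> 2
2 --c--> 1
1 --b--> 1
1 --c--> 2

2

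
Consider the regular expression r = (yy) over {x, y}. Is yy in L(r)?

Split as y·y: y matches y and y matches y.

yes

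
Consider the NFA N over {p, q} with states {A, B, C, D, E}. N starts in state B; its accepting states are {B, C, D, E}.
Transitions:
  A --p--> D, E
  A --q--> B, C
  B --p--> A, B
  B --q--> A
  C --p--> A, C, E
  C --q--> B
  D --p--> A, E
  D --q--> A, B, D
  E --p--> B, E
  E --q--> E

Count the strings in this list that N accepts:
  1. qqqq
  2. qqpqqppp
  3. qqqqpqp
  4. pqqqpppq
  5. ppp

qqqq: accepted
qqpqqppp: accepted
qqqqpqp: accepted
pqqqpppq: accepted
ppp: accepted

5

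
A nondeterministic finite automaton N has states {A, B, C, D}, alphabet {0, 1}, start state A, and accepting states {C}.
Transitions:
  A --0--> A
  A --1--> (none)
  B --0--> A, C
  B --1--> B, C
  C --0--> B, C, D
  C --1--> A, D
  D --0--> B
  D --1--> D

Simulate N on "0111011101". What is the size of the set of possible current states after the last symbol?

0

Start: {A}
read 0: {A}
read 1: {}
The reachable set is empty and stays empty for the remaining 8 symbols.
Final reachable set {} has 0 states.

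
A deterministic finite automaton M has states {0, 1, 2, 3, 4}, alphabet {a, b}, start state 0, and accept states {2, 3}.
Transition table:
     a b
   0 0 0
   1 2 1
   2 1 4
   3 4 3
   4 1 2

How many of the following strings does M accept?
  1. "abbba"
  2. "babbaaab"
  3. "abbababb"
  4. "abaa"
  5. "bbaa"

0

"abbba": rejected
"babbaaab": rejected
"abbababb": rejected
"abaa": rejected
"bbaa": rejected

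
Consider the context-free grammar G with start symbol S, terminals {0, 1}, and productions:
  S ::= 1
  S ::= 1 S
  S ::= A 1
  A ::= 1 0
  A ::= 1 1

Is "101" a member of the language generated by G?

yes

S ⇒ A1 ⇒ 101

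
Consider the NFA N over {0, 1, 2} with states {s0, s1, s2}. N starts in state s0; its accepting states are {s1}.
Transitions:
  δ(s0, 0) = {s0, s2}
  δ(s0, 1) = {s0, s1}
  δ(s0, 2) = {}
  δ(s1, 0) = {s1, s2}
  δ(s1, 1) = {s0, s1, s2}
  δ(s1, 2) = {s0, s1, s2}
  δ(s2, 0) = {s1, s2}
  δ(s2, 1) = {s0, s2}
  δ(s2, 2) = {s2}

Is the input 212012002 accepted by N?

Start: {s0}
read 2: {}
The reachable set is empty and stays empty for the remaining 8 symbols.
Reachable ∩ accepting = {} — empty.

rejected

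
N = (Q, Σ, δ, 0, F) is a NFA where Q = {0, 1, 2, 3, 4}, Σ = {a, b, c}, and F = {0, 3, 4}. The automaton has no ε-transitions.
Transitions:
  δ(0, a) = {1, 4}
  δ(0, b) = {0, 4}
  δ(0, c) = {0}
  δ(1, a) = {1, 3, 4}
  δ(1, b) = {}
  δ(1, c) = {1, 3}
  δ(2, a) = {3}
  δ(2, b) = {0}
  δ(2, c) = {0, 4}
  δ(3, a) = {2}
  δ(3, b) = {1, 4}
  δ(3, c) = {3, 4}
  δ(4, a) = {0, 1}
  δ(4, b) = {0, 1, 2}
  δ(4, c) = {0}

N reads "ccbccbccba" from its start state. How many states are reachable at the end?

3

Start: {0}
read c: {0}
read c: {0}
read b: {0, 4}
read c: {0}
read c: {0}
read b: {0, 4}
read c: {0}
read c: {0}
read b: {0, 4}
read a: {0, 1, 4}
Final reachable set {0, 1, 4} has 3 states.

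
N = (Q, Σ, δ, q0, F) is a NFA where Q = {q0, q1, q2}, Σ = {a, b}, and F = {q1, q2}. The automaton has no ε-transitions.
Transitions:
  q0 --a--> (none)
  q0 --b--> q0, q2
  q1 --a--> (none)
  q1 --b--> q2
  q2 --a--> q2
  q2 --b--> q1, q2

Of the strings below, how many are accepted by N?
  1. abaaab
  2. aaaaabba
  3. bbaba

1

abaaab: rejected
aaaaabba: rejected
bbaba: accepted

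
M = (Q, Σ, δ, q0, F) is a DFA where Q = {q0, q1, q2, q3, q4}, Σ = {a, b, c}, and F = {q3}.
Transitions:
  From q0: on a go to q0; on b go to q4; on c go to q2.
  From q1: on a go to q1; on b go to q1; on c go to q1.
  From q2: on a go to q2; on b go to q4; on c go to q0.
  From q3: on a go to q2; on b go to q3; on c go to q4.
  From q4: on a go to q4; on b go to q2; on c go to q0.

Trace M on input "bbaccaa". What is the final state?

q0 --b--> q4
q4 --b--> q2
q2 --a--> q2
q2 --c--> q0
q0 --c--> q2
q2 --a--> q2
q2 --a--> q2

q2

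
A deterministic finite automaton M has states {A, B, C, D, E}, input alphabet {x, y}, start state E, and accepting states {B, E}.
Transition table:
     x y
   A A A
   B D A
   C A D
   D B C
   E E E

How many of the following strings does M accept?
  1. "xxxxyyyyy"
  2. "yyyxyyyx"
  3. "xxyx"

"xxxxyyyyy": accepted
"yyyxyyyx": accepted
"xxyx": accepted

3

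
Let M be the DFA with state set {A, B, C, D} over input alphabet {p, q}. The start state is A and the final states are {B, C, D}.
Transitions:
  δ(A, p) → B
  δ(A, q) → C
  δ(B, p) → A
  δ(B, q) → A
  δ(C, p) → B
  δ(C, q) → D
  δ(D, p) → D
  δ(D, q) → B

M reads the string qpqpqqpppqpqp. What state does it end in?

B

A --q--> C
C --p--> B
B --q--> A
A --p--> B
B --q--> A
A --q--> C
C --p--> B
B --p--> A
A --p--> B
B --q--> A
A --p--> B
B --q--> A
A --p--> B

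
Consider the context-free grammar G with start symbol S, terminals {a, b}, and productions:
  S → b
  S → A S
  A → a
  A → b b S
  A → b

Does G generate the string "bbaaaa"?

no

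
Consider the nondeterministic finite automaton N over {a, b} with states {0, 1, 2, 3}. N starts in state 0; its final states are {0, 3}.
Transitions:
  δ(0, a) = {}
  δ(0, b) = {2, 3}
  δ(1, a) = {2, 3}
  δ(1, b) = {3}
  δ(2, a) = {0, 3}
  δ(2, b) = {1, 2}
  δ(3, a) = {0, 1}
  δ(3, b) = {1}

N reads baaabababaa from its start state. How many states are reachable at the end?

Start: {0}
read b: {2, 3}
read a: {0, 1, 3}
read a: {0, 1, 2, 3}
read a: {0, 1, 2, 3}
read b: {1, 2, 3}
read a: {0, 1, 2, 3}
read b: {1, 2, 3}
read a: {0, 1, 2, 3}
read b: {1, 2, 3}
read a: {0, 1, 2, 3}
read a: {0, 1, 2, 3}
Final reachable set {0, 1, 2, 3} has 4 states.

4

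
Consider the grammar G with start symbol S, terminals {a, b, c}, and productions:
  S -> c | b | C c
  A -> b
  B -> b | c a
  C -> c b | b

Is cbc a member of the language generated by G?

S ⇒ Cc ⇒ cbc

yes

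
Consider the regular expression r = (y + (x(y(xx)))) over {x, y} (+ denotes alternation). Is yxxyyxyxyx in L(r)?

no

Neither y nor (x(y(xx))) matches yxxyyxyxyx.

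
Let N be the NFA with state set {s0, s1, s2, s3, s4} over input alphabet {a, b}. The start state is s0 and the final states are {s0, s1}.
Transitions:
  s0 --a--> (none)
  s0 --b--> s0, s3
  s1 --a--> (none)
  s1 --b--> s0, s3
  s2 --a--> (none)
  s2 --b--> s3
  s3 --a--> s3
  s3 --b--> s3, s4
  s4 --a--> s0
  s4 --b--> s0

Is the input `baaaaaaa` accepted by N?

rejected

Start: {s0}
read b: {s0, s3}
read a: {s3}
read a: {s3}
read a: {s3}
read a: {s3}
read a: {s3}
read a: {s3}
read a: {s3}
Reachable ∩ accepting = {} — empty.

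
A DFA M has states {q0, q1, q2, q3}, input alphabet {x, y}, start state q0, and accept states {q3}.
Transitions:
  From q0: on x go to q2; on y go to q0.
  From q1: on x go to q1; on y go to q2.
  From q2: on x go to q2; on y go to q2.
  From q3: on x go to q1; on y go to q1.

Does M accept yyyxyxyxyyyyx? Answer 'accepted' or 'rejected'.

q0 --y--> q0
q0 --y--> q0
q0 --y--> q0
q0 --x--> q2
q2 --y--> q2
q2 --x--> q2
q2 --y--> q2
q2 --x--> q2
q2 --y--> q2
q2 --y--> q2
q2 --y--> q2
q2 --y--> q2
q2 --x--> q2
End in state q2, which is not an accepting state.

rejected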